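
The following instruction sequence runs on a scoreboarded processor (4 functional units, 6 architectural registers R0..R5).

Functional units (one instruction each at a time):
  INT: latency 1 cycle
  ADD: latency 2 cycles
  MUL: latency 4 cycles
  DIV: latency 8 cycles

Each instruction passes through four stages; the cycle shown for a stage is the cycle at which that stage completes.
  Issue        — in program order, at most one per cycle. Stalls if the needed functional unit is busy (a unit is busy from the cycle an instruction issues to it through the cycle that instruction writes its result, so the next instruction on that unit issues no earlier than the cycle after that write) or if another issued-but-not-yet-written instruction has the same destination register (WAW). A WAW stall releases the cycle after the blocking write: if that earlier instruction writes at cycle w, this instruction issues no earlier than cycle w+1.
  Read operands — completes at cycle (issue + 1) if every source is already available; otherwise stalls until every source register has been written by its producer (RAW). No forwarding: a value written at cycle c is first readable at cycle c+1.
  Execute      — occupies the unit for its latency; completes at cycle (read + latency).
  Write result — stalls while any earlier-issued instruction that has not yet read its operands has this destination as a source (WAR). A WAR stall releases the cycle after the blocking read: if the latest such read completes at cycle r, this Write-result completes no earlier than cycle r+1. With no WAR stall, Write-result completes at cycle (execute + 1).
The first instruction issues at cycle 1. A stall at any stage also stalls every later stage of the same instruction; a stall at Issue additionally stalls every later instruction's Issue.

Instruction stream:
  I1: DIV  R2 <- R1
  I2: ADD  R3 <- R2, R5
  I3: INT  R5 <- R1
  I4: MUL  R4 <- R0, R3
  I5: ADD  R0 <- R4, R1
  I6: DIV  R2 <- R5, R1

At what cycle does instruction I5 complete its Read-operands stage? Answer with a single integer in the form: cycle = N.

  I1 | 1 | 2 | 10 | 11
  I2 | 2 | 12 | 14 | 15   RAW R2: wait I1 write@11
  I3 | 3 | 4 | 5 | 13   WAR R5: wait I2 read@12
  I4 | 4 | 16 | 20 | 21   RAW R3: wait I2 write@15
  I5 | 16 | 22 | 24 | 25   struct: ADD busy until I2 writes@15 · RAW R4: wait I4 write@21
  I6 | 17 | 18 | 26 | 27

cycle = 22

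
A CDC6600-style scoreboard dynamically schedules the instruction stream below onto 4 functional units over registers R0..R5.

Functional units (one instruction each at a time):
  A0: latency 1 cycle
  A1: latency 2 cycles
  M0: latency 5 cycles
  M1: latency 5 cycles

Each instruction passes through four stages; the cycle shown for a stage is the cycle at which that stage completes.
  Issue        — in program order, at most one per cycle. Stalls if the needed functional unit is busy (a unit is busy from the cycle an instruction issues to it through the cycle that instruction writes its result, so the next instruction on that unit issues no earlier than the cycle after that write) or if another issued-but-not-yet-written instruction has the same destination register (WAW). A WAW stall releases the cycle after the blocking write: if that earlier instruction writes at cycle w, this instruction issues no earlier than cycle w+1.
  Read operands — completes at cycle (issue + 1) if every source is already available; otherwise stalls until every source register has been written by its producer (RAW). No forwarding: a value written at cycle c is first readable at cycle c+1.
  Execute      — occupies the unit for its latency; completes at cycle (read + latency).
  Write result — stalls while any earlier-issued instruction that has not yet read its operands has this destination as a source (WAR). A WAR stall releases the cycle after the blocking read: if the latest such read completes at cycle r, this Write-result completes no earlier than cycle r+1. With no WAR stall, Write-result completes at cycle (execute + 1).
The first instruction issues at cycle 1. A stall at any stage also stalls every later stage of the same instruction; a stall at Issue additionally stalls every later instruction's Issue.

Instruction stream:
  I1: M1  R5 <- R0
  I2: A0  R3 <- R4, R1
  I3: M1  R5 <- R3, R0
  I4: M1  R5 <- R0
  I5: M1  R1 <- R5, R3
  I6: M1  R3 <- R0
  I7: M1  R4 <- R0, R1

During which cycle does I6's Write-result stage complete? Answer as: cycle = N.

cycle = 40

[1] issue I1 (M1)
[2] I1 read-ops · issue I2 (A0)
[3] I2 read-ops
[4] I2 finished on A0
[5] I2→R3
[7] I1 finished on M1
[8] I1→R5
[9] issue I3 (M1)
[10] I3 read-ops
[15] I3 finished on M1
[16] I3→R5
[17] issue I4 (M1)
[18] I4 read-ops
[23] I4 finished on M1
[24] I4→R5
[25] issue I5 (M1)
[26] I5 read-ops
[31] I5 finished on M1
[32] I5→R1
[33] issue I6 (M1)
[34] I6 read-ops
[39] I6 finished on M1
[40] I6→R3
[41] issue I7 (M1)
[42] I7 read-ops
[47] I7 finished on M1
[48] I7→R4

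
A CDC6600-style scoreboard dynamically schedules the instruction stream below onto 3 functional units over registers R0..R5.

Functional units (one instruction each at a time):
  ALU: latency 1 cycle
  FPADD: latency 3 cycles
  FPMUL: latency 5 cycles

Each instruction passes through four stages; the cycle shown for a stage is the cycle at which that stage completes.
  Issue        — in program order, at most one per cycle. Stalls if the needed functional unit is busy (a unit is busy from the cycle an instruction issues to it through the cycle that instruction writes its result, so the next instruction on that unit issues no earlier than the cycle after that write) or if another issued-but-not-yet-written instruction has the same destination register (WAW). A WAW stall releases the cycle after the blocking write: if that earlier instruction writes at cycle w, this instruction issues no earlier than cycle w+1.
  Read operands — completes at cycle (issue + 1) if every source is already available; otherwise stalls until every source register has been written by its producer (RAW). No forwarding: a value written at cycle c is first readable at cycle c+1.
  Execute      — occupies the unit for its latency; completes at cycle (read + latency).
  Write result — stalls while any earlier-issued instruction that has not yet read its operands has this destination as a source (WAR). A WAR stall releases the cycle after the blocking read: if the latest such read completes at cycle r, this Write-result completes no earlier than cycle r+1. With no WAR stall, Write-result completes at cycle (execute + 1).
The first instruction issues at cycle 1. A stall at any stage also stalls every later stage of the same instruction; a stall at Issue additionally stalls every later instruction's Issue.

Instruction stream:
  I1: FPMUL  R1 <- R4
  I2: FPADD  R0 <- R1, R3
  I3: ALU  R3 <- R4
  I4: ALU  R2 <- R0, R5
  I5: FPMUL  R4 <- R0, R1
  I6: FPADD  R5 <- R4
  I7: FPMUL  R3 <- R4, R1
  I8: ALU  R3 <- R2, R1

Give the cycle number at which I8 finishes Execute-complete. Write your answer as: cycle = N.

cycle = 31

I1: IS=1 RO=2 EX=7 WR=8
I2: IS=2 RO=9 EX=12 WR=13  [RAW R1: wait I1 write@8]
I3: IS=3 RO=4 EX=5 WR=10  [WAR R3: wait I2 read@9]
I4: IS=11 RO=14 EX=15 WR=16  [struct: ALU busy until I3 writes@10; RAW R0: wait I2 write@13]
I5: IS=12 RO=14 EX=19 WR=20  [RAW R0: wait I2 write@13]
I6: IS=14 RO=21 EX=24 WR=25  [struct: FPADD busy until I2 writes@13; RAW R4: wait I5 write@20]
I7: IS=21 RO=22 EX=27 WR=28  [struct: FPMUL busy until I5 writes@20]
I8: IS=29 RO=30 EX=31 WR=32  [WAW R3: wait I7 write@28]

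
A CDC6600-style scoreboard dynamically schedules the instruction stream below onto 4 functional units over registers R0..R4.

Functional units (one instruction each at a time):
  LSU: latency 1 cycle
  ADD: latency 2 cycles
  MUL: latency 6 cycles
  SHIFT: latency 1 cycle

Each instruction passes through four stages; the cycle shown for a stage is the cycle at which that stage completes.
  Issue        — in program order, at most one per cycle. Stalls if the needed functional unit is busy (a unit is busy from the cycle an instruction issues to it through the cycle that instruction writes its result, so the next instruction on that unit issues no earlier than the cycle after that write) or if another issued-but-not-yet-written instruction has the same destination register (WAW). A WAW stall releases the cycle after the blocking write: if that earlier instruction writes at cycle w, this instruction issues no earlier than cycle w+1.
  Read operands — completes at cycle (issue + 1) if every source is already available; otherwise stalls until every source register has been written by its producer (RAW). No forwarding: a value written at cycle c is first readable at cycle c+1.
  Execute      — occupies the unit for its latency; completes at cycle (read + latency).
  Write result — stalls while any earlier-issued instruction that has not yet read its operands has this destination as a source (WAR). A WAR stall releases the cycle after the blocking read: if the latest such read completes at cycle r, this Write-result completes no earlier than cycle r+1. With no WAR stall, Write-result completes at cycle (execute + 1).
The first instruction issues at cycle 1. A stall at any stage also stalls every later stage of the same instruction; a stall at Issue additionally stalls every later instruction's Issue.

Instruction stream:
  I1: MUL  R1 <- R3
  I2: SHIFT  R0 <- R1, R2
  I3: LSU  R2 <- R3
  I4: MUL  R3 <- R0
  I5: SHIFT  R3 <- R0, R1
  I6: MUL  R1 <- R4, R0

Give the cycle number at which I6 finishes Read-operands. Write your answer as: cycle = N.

cycle = 23

t=1  I1 issues→MUL
t=2  I1 reads, I2 issues→SHIFT
t=3  I3 issues→LSU
t=4  I3 reads
t=5  I3 exec-done
t=8  I1 exec-done
t=9  I1 writes R1
t=10  I2 reads, I4 issues→MUL
t=11  I2 exec-done, I3 writes R2
t=12  I2 writes R0
t=13  I4 reads
t=19  I4 exec-done
t=20  I4 writes R3
t=21  I5 issues→SHIFT
t=22  I5 reads, I6 issues→MUL
t=23  I5 exec-done, I6 reads
t=24  I5 writes R3
t=29  I6 exec-done
t=30  I6 writes R1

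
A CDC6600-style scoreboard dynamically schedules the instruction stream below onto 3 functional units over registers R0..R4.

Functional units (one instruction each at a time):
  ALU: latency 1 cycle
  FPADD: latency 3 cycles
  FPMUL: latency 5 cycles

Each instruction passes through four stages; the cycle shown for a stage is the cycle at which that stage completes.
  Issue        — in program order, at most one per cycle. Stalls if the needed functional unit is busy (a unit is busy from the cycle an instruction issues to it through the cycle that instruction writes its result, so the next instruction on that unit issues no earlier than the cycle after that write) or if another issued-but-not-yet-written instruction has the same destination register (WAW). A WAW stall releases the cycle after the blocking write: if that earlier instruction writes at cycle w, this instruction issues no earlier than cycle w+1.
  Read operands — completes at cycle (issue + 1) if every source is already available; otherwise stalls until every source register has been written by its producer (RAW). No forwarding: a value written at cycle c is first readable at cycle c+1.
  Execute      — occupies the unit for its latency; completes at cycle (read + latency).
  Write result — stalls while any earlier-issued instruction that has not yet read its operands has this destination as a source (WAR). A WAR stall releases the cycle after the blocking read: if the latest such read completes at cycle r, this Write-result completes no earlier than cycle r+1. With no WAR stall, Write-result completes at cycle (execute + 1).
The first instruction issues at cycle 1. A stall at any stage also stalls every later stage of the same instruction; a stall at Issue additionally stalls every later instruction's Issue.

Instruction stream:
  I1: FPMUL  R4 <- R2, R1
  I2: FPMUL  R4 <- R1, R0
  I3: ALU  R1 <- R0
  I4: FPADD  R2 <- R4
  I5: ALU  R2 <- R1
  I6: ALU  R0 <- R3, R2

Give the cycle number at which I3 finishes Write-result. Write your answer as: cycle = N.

t=1  I1→FPMUL
t=2  I1 RO
t=7  I1 EX
t=8  I1 WR R4
t=9  I2→FPMUL
t=10  I2 RO; I3→ALU
t=11  I3 RO; I4→FPADD
t=12  I3 EX
t=13  I3 WR R1
t=15  I2 EX
t=16  I2 WR R4
t=17  I4 RO
t=20  I4 EX
t=21  I4 WR R2
t=22  I5→ALU
t=23  I5 RO
t=24  I5 EX
t=25  I5 WR R2
t=26  I6→ALU
t=27  I6 RO
t=28  I6 EX
t=29  I6 WR R0

cycle = 13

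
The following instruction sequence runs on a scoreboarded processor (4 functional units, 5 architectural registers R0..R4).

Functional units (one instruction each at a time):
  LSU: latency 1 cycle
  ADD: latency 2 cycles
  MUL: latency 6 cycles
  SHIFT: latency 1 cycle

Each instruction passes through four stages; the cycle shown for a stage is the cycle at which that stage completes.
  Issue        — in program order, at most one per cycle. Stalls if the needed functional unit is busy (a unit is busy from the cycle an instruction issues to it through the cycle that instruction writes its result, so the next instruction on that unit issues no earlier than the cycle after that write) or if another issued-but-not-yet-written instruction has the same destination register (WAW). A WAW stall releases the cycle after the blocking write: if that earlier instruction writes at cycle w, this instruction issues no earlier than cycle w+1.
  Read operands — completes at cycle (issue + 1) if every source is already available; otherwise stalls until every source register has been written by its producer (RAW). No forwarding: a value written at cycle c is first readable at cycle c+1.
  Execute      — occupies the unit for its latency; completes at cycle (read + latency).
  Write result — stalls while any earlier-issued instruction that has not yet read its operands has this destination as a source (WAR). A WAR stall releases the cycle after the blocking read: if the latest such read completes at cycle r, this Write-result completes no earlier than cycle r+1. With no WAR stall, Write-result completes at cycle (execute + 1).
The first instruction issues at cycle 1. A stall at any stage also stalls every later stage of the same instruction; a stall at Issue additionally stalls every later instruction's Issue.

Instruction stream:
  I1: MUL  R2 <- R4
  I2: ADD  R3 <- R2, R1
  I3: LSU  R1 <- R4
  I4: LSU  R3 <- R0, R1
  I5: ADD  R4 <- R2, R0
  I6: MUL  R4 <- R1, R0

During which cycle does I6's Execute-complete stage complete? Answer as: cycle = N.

  I1 | 1 | 2 | 8 | 9
  I2 | 2 | 10 | 12 | 13   RAW R2: wait I1 write@9
  I3 | 3 | 4 | 5 | 11   WAR R1: wait I2 read@10
  I4 | 14 | 15 | 16 | 17   WAW R3: wait I2 write@13
  I5 | 15 | 16 | 18 | 19
  I6 | 20 | 21 | 27 | 28   WAW R4: wait I5 write@19

cycle = 27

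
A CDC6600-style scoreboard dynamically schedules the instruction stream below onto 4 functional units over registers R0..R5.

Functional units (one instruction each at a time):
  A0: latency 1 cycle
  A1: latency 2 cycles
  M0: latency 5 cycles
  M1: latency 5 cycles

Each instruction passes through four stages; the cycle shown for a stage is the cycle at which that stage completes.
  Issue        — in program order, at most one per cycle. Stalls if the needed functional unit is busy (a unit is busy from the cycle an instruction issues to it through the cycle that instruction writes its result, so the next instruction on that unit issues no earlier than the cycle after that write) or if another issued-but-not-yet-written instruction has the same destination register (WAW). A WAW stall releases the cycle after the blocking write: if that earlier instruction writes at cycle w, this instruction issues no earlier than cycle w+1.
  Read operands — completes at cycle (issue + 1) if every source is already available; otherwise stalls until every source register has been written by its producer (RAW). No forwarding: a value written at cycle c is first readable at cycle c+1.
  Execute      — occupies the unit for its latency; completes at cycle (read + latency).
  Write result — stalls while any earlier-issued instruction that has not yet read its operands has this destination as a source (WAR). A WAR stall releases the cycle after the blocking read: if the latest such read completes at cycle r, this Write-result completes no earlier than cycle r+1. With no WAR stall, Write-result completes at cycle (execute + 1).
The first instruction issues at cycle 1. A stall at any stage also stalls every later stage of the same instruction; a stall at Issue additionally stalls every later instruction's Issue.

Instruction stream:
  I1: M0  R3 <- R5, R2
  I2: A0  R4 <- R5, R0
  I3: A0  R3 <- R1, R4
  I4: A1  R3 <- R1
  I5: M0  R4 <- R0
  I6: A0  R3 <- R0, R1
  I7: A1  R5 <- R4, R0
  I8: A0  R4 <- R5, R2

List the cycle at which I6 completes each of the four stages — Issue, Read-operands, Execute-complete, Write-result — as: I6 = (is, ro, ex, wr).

c1: I1 dispatched to M0
c2: I1 operands ready · I2 dispatched to A0
c3: I2 operands ready
c4: I2 complete
c5: R4←I2
c7: I1 complete
c8: R3←I1
c9: I3 dispatched to A0
c10: I3 operands ready
c11: I3 complete
c12: R3←I3
c13: I4 dispatched to A1
c14: I4 operands ready · I5 dispatched to M0
c15: I5 operands ready
c16: I4 complete
c17: R3←I4
c18: I6 dispatched to A0
c19: I6 operands ready · I7 dispatched to A1
c20: I5 complete · I6 complete
c21: R4←I5 · R3←I6
c22: I7 operands ready · I8 dispatched to A0
c24: I7 complete
c25: R5←I7
c26: I8 operands ready
c27: I8 complete
c28: R4←I8

I6 = (18, 19, 20, 21)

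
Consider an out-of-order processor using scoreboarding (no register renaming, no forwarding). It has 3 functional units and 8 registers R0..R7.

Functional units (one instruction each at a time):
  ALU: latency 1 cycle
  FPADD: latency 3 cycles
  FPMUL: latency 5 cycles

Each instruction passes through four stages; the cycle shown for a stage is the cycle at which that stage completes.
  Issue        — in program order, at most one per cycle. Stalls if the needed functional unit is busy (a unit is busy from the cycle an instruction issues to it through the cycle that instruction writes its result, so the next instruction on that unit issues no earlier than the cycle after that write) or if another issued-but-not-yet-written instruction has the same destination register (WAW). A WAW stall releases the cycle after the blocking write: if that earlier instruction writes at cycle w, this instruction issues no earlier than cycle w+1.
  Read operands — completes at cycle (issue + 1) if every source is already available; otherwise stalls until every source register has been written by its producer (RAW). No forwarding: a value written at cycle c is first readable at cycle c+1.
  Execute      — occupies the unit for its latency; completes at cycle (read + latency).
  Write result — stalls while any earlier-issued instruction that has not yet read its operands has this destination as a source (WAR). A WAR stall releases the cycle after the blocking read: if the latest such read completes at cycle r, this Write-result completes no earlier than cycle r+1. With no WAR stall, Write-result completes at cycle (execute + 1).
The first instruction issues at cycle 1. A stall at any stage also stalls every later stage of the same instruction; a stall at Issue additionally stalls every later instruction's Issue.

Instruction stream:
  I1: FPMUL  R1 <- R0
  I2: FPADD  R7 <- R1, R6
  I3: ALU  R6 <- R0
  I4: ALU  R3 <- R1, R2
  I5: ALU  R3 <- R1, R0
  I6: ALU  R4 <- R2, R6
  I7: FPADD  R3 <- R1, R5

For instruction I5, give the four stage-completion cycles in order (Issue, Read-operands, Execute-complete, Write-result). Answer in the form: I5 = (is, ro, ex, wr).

  I1 | 1 | 2 | 7 | 8
  I2 | 2 | 9 | 12 | 13   RAW R1: wait I1 write@8
  I3 | 3 | 4 | 5 | 10   WAR R6: wait I2 read@9
  I4 | 11 | 12 | 13 | 14   struct: ALU busy until I3 writes@10
  I5 | 15 | 16 | 17 | 18   struct: ALU busy until I4 writes@14
  I6 | 19 | 20 | 21 | 22   struct: ALU busy until I5 writes@18
  I7 | 20 | 21 | 24 | 25

I5 = (15, 16, 17, 18)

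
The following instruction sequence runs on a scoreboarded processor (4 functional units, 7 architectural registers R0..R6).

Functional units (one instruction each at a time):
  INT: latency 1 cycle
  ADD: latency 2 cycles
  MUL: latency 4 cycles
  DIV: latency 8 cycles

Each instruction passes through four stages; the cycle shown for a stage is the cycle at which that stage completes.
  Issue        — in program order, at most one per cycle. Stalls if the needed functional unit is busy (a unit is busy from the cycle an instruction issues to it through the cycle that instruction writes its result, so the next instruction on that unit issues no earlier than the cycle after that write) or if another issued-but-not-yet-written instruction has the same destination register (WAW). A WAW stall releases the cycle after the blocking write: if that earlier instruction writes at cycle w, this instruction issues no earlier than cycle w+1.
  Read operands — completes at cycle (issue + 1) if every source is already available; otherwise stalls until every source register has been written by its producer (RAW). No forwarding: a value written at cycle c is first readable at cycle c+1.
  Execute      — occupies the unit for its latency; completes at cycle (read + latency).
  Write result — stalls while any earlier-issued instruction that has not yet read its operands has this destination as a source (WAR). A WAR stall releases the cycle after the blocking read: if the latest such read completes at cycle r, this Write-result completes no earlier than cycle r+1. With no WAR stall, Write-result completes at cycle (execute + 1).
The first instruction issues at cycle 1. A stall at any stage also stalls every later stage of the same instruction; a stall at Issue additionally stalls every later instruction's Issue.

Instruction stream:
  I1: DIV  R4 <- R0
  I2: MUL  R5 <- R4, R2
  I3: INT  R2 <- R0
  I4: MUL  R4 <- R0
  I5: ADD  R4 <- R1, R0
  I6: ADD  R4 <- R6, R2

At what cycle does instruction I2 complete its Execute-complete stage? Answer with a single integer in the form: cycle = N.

  I1 | 1 | 2 | 10 | 11
  I2 | 2 | 12 | 16 | 17   RAW R4: wait I1 write@11
  I3 | 3 | 4 | 5 | 13   WAR R2: wait I2 read@12
  I4 | 18 | 19 | 23 | 24   struct: MUL busy until I2 writes@17
  I5 | 25 | 26 | 28 | 29   WAW R4: wait I4 write@24
  I6 | 30 | 31 | 33 | 34   struct: ADD busy until I5 writes@29

cycle = 16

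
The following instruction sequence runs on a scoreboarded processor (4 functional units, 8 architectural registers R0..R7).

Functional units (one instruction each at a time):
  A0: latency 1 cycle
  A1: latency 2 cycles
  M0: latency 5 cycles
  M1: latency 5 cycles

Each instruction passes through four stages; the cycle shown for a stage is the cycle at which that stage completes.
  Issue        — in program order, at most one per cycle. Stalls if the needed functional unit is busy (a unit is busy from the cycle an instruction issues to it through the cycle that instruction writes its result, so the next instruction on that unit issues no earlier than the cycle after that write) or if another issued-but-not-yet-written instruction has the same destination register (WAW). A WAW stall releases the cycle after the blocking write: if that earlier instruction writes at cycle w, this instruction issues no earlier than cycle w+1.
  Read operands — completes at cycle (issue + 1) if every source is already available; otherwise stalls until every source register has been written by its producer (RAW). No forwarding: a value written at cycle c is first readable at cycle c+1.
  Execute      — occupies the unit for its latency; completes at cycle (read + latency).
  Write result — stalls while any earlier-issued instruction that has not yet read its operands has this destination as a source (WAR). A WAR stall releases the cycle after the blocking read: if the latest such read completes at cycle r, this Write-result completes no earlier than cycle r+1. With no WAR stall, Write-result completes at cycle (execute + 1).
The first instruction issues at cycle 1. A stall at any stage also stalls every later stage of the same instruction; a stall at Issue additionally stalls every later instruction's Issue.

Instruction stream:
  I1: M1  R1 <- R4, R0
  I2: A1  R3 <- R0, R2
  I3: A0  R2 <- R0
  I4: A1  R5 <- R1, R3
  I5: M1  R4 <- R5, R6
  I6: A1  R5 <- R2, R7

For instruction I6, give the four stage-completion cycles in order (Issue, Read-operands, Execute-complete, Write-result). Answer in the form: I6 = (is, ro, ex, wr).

[1] I1 issues→M1
[2] I1 reads · I2 issues→A1
[3] I2 reads · I3 issues→A0
[4] I3 reads
[5] I2 exec-done · I3 exec-done
[6] I2 writes R3 · I3 writes R2
[7] I1 exec-done · I4 issues→A1
[8] I1 writes R1
[9] I4 reads · I5 issues→M1
[11] I4 exec-done
[12] I4 writes R5
[13] I5 reads · I6 issues→A1
[14] I6 reads
[16] I6 exec-done
[17] I6 writes R5
[18] I5 exec-done
[19] I5 writes R4

I6 = (13, 14, 16, 17)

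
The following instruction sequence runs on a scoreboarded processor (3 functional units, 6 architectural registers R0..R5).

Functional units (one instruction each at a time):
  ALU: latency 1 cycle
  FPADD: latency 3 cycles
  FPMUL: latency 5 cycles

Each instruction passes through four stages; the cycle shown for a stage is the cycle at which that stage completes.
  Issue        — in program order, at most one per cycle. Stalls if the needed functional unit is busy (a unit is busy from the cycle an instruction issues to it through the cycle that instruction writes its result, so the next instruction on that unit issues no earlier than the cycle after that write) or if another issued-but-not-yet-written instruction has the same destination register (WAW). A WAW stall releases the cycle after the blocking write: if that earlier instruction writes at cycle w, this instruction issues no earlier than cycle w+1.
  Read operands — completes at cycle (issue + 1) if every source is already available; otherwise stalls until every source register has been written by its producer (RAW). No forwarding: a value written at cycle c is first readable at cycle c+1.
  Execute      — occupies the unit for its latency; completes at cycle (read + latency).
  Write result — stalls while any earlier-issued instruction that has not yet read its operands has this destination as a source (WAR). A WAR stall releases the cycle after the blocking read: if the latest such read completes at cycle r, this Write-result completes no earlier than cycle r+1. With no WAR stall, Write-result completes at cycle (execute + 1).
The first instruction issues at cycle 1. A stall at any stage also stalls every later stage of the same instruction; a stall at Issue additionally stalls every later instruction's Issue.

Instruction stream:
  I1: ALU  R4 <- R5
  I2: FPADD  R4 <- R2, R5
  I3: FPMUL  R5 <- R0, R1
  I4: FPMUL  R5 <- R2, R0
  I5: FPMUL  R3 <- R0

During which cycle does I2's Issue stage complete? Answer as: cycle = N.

c1: issue I1 (ALU)
c2: I1 read-ops
c3: I1 finished on ALU
c4: I1→R4
c5: issue I2 (FPADD)
c6: I2 read-ops · issue I3 (FPMUL)
c7: I3 read-ops
c9: I2 finished on FPADD
c10: I2→R4
c12: I3 finished on FPMUL
c13: I3→R5
c14: issue I4 (FPMUL)
c15: I4 read-ops
c20: I4 finished on FPMUL
c21: I4→R5
c22: issue I5 (FPMUL)
c23: I5 read-ops
c28: I5 finished on FPMUL
c29: I5→R3

cycle = 5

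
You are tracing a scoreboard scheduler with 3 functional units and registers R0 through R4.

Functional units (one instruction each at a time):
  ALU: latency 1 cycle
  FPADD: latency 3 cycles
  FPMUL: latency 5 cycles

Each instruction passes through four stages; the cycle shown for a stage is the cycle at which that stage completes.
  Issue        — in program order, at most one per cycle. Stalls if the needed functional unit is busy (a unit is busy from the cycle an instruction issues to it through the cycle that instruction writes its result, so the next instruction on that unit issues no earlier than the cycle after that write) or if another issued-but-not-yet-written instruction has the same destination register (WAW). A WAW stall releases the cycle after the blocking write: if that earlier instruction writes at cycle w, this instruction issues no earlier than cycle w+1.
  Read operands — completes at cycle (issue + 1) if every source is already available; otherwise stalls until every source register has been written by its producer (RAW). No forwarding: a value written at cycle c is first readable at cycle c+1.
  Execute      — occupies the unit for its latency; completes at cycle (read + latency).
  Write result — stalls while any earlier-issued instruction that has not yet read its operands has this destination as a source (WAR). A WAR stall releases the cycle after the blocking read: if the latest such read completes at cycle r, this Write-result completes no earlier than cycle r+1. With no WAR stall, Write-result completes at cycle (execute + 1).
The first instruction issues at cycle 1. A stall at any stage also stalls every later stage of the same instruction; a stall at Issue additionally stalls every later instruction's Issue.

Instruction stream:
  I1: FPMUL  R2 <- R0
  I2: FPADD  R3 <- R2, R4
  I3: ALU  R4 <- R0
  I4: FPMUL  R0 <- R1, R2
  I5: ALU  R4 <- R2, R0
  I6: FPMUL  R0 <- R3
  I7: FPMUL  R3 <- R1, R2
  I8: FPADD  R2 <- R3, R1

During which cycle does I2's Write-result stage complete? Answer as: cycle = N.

cycle = 13

[1] I1→FPMUL
[2] I1 RO; I2→FPADD
[3] I3→ALU
[4] I3 RO
[5] I3 EX
[7] I1 EX
[8] I1 WR R2
[9] I2 RO; I4→FPMUL
[10] I3 WR R4; I4 RO
[11] I5→ALU
[12] I2 EX
[13] I2 WR R3
[15] I4 EX
[16] I4 WR R0
[17] I5 RO; I6→FPMUL
[18] I5 EX; I6 RO
[19] I5 WR R4
[23] I6 EX
[24] I6 WR R0
[25] I7→FPMUL
[26] I7 RO; I8→FPADD
[31] I7 EX
[32] I7 WR R3
[33] I8 RO
[36] I8 EX
[37] I8 WR R2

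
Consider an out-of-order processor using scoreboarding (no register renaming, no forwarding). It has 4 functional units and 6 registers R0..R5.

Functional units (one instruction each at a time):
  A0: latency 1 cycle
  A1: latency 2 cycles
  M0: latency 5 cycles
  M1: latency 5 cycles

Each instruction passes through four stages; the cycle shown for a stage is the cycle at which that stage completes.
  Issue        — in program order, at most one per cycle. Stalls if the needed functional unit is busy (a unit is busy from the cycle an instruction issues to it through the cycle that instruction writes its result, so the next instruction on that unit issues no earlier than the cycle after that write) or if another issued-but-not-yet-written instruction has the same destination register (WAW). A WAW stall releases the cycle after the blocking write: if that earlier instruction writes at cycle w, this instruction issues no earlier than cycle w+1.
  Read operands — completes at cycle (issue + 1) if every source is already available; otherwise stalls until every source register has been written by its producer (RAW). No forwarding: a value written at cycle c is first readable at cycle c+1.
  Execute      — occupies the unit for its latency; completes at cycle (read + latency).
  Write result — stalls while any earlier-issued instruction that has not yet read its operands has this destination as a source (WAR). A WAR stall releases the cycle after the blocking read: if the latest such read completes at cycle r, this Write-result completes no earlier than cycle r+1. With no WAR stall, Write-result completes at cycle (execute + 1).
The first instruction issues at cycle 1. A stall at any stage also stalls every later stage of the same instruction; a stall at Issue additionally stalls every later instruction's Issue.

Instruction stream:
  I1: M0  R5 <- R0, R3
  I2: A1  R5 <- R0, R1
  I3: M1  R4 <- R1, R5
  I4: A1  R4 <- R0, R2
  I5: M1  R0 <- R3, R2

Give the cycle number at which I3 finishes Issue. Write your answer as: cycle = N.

cycle = 10

[I1] 1/2/7/8
[I2] 9/10/12/13  (WAW R5: wait I1 write@8)
[I3] 10/14/19/20  (RAW R5: wait I2 write@13)
[I4] 21/22/24/25  (WAW R4: wait I3 write@20)
[I5] 22/23/28/29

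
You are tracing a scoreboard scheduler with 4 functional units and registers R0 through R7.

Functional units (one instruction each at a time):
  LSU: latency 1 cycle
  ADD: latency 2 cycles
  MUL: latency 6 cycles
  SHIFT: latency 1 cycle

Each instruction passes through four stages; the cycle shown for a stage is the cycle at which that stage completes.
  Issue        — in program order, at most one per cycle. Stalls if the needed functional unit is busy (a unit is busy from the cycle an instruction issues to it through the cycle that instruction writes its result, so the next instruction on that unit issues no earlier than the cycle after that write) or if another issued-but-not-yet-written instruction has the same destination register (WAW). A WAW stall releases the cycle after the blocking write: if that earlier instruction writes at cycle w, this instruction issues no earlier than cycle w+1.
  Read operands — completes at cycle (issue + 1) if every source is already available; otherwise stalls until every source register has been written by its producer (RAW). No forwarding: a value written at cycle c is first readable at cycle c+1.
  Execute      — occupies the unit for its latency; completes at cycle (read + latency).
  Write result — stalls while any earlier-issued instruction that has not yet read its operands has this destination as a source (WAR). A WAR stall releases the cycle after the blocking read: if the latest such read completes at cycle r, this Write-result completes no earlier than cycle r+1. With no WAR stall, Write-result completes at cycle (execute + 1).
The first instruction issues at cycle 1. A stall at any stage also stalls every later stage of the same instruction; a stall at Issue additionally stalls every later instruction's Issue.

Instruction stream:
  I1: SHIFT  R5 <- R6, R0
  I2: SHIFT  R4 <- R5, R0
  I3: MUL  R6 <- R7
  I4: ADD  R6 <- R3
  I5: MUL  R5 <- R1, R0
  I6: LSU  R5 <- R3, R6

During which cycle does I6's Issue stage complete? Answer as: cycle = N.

cycle 1: I1 issues→SHIFT
cycle 2: I1 reads
cycle 3: I1 exec-done
cycle 4: I1 writes R5
cycle 5: I2 issues→SHIFT
cycle 6: I2 reads; I3 issues→MUL
cycle 7: I2 exec-done; I3 reads
cycle 8: I2 writes R4
cycle 13: I3 exec-done
cycle 14: I3 writes R6
cycle 15: I4 issues→ADD
cycle 16: I4 reads; I5 issues→MUL
cycle 17: I5 reads
cycle 18: I4 exec-done
cycle 19: I4 writes R6
cycle 23: I5 exec-done
cycle 24: I5 writes R5
cycle 25: I6 issues→LSU
cycle 26: I6 reads
cycle 27: I6 exec-done
cycle 28: I6 writes R5

cycle = 25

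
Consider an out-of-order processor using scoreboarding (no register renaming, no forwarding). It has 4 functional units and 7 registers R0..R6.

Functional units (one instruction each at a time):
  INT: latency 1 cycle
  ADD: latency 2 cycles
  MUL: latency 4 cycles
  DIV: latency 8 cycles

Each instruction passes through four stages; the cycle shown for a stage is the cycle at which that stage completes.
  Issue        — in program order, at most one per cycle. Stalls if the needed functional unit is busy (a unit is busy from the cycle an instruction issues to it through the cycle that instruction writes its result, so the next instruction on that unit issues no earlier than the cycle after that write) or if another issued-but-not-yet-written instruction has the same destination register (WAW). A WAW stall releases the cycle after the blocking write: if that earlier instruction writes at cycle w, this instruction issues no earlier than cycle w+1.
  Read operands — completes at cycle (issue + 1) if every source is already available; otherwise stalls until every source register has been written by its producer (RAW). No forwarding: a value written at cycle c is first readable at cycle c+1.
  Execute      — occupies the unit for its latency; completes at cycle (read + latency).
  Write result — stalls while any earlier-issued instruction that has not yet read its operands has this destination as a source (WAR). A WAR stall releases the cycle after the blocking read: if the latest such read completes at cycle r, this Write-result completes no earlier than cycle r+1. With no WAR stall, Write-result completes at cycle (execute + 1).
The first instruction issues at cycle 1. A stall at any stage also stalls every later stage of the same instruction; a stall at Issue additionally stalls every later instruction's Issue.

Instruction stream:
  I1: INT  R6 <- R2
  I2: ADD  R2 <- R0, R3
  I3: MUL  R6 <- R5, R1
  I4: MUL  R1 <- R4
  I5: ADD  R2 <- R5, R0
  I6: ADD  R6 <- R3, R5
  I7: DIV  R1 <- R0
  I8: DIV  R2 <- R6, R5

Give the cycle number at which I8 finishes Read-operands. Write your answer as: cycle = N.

  I1 | 1 | 2 | 3 | 4
  I2 | 2 | 3 | 5 | 6
  I3 | 5 | 6 | 10 | 11   WAW R6: wait I1 write@4
  I4 | 12 | 13 | 17 | 18   struct: MUL busy until I3 writes@11
  I5 | 13 | 14 | 16 | 17
  I6 | 18 | 19 | 21 | 22   struct: ADD busy until I5 writes@17
  I7 | 19 | 20 | 28 | 29
  I8 | 30 | 31 | 39 | 40   struct: DIV busy until I7 writes@29

cycle = 31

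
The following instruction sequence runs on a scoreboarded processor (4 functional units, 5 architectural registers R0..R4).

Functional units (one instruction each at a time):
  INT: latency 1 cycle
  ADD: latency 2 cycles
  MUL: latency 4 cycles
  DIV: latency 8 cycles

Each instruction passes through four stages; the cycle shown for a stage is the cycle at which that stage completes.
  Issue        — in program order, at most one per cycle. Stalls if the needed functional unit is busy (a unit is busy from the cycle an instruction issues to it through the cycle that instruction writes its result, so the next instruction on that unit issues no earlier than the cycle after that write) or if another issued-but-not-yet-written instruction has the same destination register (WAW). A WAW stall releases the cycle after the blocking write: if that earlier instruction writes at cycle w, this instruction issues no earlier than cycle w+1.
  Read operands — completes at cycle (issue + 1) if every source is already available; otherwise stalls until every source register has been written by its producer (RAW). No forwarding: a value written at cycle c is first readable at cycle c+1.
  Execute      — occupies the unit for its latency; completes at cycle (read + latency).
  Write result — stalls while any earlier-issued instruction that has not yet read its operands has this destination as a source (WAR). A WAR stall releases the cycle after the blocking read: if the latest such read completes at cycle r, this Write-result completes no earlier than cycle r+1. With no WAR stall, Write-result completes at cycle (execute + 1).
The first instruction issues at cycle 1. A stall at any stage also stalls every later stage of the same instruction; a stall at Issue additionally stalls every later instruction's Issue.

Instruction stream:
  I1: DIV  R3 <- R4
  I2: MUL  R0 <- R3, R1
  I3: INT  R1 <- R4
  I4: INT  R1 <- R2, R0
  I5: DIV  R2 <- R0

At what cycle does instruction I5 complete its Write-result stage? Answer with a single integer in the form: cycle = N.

cycle = 27

I1 -> (1, 2, 10, 11)
I2 -> (2, 12, 16, 17)  // RAW R3: wait I1 write@11
I3 -> (3, 4, 5, 13)  // WAR R1: wait I2 read@12
I4 -> (14, 18, 19, 20)  // struct: INT busy until I3 writes@13, RAW R0: wait I2 write@17
I5 -> (15, 18, 26, 27)  // RAW R0: wait I2 write@17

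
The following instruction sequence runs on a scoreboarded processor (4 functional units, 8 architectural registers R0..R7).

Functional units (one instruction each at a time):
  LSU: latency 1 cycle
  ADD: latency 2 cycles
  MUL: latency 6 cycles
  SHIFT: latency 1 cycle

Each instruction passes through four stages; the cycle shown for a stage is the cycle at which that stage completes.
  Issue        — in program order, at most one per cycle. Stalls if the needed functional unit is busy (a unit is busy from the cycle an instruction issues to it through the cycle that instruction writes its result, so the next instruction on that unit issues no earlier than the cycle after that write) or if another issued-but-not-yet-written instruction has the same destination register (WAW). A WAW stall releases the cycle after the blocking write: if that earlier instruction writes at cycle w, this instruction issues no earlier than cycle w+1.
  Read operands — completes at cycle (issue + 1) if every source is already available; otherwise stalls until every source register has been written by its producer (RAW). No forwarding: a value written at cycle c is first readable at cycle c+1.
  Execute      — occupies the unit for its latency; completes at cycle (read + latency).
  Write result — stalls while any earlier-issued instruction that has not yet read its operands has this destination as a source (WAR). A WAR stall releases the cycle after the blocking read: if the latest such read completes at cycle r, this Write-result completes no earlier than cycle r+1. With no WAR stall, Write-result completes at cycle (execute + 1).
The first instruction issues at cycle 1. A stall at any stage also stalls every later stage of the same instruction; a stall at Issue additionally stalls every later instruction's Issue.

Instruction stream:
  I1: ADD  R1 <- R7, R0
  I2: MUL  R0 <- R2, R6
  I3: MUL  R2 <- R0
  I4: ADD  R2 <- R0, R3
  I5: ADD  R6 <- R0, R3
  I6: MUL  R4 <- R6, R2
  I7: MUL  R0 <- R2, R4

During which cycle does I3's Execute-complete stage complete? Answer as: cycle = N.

cycle = 18

c1: issue I1 (ADD)
c2: I1 read-ops; issue I2 (MUL)
c3: I2 read-ops
c4: I1 finished on ADD
c5: I1→R1
c9: I2 finished on MUL
c10: I2→R0
c11: issue I3 (MUL)
c12: I3 read-ops
c18: I3 finished on MUL
c19: I3→R2
c20: issue I4 (ADD)
c21: I4 read-ops
c23: I4 finished on ADD
c24: I4→R2
c25: issue I5 (ADD)
c26: I5 read-ops; issue I6 (MUL)
c28: I5 finished on ADD
c29: I5→R6
c30: I6 read-ops
c36: I6 finished on MUL
c37: I6→R4
c38: issue I7 (MUL)
c39: I7 read-ops
c45: I7 finished on MUL
c46: I7→R0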